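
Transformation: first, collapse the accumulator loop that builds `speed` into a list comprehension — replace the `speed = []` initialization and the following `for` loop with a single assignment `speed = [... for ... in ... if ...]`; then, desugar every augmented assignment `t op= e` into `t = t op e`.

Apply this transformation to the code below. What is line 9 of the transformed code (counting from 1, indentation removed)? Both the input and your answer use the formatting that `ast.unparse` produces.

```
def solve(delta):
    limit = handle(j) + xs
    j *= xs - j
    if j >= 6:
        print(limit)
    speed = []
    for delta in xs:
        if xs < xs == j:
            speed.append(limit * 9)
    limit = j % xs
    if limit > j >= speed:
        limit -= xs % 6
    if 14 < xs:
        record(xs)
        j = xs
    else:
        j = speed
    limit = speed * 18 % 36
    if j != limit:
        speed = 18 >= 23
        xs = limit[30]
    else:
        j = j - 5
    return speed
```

Transformed code:
def solve(delta):
    limit = handle(j) + xs
    j = j * (xs - j)
    if j >= 6:
        print(limit)
    speed = [limit * 9 for delta in xs if xs < xs == j]
    limit = j % xs
    if limit > j >= speed:
        limit = limit - xs % 6
    if 14 < xs:
        record(xs)
        j = xs
    else:
        j = speed
    limit = speed * 18 % 36
    if j != limit:
        speed = 18 >= 23
        xs = limit[30]
    else:
        j = j - 5
    return speed

limit = limit - xs % 6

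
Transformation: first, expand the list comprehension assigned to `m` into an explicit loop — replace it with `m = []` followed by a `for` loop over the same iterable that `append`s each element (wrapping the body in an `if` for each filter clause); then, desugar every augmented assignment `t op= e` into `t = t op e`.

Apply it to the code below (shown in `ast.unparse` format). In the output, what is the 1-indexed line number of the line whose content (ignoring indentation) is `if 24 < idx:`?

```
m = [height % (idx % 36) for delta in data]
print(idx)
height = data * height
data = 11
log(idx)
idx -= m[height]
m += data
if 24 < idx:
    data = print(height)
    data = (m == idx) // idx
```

10

Transformed code:
m = []
for delta in data:
    m.append(height % (idx % 36))
print(idx)
height = data * height
data = 11
log(idx)
idx = idx - m[height]
m = m + data
if 24 < idx:
    data = print(height)
    data = (m == idx) // idx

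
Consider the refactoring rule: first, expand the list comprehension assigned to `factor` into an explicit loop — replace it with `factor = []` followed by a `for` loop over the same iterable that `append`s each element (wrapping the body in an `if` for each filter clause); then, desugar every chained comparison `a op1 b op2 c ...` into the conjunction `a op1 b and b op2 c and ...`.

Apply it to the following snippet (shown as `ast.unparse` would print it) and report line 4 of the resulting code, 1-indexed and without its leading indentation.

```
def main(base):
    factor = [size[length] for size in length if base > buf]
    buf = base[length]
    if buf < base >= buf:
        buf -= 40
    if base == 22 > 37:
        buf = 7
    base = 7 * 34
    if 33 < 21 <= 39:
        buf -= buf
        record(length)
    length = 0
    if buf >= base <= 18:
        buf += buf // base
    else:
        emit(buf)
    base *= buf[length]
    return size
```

Transformed code:
def main(base):
    factor = []
    for size in length:
        if base > buf:
            factor.append(size[length])
    buf = base[length]
    if buf < base and base >= buf:
        buf -= 40
    if base == 22 and 22 > 37:
        buf = 7
    base = 7 * 34
    if 33 < 21 and 21 <= 39:
        buf -= buf
        record(length)
    length = 0
    if buf >= base and base <= 18:
        buf += buf // base
    else:
        emit(buf)
    base *= buf[length]
    return size

if base > buf:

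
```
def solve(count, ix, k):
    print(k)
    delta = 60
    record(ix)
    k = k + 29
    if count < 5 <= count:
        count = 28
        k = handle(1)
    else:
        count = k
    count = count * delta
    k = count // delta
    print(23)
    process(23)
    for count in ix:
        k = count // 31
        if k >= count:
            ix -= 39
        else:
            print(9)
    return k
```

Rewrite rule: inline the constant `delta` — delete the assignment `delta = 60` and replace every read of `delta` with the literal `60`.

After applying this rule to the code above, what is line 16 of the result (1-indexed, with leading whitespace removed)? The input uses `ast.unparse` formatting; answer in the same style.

Transformed code:
def solve(count, ix, k):
    print(k)
    record(ix)
    k = k + 29
    if count < 5 <= count:
        count = 28
        k = handle(1)
    else:
        count = k
    count = count * 60
    k = count // 60
    print(23)
    process(23)
    for count in ix:
        k = count // 31
        if k >= count:
            ix -= 39
        else:
            print(9)
    return k

if k >= count:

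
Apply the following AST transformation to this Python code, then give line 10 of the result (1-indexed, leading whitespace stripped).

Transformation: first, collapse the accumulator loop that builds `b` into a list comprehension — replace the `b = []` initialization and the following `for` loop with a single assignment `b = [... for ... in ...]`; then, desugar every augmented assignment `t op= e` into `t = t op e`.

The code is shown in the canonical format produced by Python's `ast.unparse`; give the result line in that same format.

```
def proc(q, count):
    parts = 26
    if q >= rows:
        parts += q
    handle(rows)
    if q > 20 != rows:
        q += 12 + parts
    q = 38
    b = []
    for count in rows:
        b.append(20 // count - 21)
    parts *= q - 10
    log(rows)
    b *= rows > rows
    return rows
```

parts = parts * (q - 10)

Transformed code:
def proc(q, count):
    parts = 26
    if q >= rows:
        parts = parts + q
    handle(rows)
    if q > 20 != rows:
        q = q + (12 + parts)
    q = 38
    b = [20 // count - 21 for count in rows]
    parts = parts * (q - 10)
    log(rows)
    b = b * (rows > rows)
    return rows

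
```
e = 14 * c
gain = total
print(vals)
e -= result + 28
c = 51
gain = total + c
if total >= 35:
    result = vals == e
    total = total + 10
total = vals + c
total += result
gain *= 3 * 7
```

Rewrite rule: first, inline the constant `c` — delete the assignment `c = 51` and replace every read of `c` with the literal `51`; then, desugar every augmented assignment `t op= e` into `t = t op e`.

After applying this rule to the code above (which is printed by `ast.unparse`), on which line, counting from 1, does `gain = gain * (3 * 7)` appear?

Transformed code:
e = 14 * 51
gain = total
print(vals)
e = e - (result + 28)
gain = total + 51
if total >= 35:
    result = vals == e
    total = total + 10
total = vals + 51
total = total + result
gain = gain * (3 * 7)

11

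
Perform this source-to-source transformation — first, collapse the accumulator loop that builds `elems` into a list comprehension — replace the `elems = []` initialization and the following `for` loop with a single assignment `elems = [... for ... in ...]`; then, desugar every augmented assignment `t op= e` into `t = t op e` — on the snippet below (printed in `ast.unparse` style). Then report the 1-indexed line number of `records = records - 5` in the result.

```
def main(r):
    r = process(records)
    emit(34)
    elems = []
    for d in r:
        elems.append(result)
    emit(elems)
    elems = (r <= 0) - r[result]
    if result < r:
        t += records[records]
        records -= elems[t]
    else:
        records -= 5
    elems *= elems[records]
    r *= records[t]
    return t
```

11

Transformed code:
def main(r):
    r = process(records)
    emit(34)
    elems = [result for d in r]
    emit(elems)
    elems = (r <= 0) - r[result]
    if result < r:
        t = t + records[records]
        records = records - elems[t]
    else:
        records = records - 5
    elems = elems * elems[records]
    r = r * records[t]
    return t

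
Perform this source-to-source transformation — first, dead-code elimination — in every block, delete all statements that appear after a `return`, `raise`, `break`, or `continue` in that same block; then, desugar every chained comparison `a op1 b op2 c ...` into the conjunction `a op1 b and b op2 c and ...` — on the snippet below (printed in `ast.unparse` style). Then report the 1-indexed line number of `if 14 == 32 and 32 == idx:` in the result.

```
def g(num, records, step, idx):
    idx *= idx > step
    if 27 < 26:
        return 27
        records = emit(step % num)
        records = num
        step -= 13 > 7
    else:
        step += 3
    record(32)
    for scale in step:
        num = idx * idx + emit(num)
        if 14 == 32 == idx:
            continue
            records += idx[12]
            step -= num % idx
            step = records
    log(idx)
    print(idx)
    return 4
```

Transformed code:
def g(num, records, step, idx):
    idx *= idx > step
    if 27 < 26:
        return 27
    else:
        step += 3
    record(32)
    for scale in step:
        num = idx * idx + emit(num)
        if 14 == 32 and 32 == idx:
            continue
    log(idx)
    print(idx)
    return 4

10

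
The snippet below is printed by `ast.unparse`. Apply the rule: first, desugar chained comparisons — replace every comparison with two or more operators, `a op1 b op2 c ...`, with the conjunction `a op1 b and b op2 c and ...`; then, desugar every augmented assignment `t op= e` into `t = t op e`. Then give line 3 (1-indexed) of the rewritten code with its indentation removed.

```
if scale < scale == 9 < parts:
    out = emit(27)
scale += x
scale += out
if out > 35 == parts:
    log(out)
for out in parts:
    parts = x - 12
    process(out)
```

scale = scale + x

Transformed code:
if scale < scale and scale == 9 and (9 < parts):
    out = emit(27)
scale = scale + x
scale = scale + out
if out > 35 and 35 == parts:
    log(out)
for out in parts:
    parts = x - 12
    process(out)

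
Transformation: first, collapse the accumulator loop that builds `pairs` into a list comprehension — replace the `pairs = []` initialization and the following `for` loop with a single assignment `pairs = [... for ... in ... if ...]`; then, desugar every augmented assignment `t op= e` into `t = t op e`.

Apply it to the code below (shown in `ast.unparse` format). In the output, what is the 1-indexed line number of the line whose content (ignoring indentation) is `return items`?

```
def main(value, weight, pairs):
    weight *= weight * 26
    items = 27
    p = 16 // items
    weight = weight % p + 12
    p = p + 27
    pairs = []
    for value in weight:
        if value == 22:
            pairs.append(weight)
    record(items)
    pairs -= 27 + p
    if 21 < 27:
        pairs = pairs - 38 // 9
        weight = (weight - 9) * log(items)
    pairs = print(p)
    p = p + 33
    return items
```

15

Transformed code:
def main(value, weight, pairs):
    weight = weight * (weight * 26)
    items = 27
    p = 16 // items
    weight = weight % p + 12
    p = p + 27
    pairs = [weight for value in weight if value == 22]
    record(items)
    pairs = pairs - (27 + p)
    if 21 < 27:
        pairs = pairs - 38 // 9
        weight = (weight - 9) * log(items)
    pairs = print(p)
    p = p + 33
    return items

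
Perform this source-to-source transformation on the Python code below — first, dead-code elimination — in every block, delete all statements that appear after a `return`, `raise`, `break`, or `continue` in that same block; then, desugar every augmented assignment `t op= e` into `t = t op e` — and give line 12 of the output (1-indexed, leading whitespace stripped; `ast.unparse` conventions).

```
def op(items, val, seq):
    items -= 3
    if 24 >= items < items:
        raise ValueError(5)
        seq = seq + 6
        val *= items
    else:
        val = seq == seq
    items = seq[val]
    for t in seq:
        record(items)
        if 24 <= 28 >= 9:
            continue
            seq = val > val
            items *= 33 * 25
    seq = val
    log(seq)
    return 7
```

Transformed code:
def op(items, val, seq):
    items = items - 3
    if 24 >= items < items:
        raise ValueError(5)
    else:
        val = seq == seq
    items = seq[val]
    for t in seq:
        record(items)
        if 24 <= 28 >= 9:
            continue
    seq = val
    log(seq)
    return 7

seq = val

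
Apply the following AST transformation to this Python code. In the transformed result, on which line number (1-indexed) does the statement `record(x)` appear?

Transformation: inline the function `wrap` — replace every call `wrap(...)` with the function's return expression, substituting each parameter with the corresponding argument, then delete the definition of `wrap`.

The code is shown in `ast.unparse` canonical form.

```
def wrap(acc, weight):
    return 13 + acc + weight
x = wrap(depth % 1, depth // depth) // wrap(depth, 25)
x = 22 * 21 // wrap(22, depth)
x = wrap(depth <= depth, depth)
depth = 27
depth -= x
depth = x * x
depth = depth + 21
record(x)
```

8

Transformed code:
x = (13 + depth % 1 + depth // depth) // (13 + depth + 25)
x = 22 * 21 // (13 + 22 + depth)
x = 13 + (depth <= depth) + depth
depth = 27
depth -= x
depth = x * x
depth = depth + 21
record(x)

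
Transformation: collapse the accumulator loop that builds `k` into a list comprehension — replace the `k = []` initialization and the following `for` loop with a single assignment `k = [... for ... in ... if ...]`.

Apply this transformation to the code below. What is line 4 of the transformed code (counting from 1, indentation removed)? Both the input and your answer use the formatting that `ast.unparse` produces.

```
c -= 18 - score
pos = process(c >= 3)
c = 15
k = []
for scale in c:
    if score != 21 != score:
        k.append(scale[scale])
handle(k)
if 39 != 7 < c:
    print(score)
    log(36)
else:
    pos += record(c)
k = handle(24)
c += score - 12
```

k = [scale[scale] for scale in c if score != 21 != score]

Transformed code:
c -= 18 - score
pos = process(c >= 3)
c = 15
k = [scale[scale] for scale in c if score != 21 != score]
handle(k)
if 39 != 7 < c:
    print(score)
    log(36)
else:
    pos += record(c)
k = handle(24)
c += score - 12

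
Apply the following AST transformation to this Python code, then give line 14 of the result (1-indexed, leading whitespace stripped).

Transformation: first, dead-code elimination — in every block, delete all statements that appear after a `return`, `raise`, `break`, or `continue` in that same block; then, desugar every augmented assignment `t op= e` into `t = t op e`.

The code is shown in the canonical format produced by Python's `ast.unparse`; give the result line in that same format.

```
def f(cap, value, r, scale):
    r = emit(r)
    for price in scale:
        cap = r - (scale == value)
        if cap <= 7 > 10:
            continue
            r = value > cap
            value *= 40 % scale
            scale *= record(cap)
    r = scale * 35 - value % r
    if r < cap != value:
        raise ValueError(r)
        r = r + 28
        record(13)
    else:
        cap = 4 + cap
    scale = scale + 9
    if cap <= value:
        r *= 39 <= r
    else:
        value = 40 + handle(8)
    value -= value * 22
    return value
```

Transformed code:
def f(cap, value, r, scale):
    r = emit(r)
    for price in scale:
        cap = r - (scale == value)
        if cap <= 7 > 10:
            continue
    r = scale * 35 - value % r
    if r < cap != value:
        raise ValueError(r)
    else:
        cap = 4 + cap
    scale = scale + 9
    if cap <= value:
        r = r * (39 <= r)
    else:
        value = 40 + handle(8)
    value = value - value * 22
    return value

r = r * (39 <= r)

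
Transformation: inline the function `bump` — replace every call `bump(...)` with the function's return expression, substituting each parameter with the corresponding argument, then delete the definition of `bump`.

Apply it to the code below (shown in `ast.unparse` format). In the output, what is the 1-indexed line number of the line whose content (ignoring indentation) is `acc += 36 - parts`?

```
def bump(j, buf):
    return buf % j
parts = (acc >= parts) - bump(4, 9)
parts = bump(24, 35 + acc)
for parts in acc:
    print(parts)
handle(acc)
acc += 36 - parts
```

6

Transformed code:
parts = (acc >= parts) - 9 % 4
parts = (35 + acc) % 24
for parts in acc:
    print(parts)
handle(acc)
acc += 36 - parts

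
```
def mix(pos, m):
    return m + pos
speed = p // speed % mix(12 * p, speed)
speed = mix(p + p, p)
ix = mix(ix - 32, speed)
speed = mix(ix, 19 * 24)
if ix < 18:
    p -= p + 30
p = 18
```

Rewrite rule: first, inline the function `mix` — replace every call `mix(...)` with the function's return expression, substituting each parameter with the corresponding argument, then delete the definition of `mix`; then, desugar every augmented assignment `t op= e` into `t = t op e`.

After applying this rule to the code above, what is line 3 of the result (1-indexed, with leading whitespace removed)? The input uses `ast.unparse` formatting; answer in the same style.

ix = speed + (ix - 32)

Transformed code:
speed = p // speed % (speed + 12 * p)
speed = p + (p + p)
ix = speed + (ix - 32)
speed = 19 * 24 + ix
if ix < 18:
    p = p - (p + 30)
p = 18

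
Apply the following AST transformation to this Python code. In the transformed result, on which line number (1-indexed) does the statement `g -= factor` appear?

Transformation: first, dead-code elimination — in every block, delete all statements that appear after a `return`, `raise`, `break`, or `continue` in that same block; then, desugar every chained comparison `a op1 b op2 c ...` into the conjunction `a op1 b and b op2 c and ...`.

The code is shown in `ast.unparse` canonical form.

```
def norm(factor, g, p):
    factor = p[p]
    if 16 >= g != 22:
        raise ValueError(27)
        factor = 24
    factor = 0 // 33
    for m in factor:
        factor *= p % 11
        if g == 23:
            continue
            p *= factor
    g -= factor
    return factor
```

Transformed code:
def norm(factor, g, p):
    factor = p[p]
    if 16 >= g and g != 22:
        raise ValueError(27)
    factor = 0 // 33
    for m in factor:
        factor *= p % 11
        if g == 23:
            continue
    g -= factor
    return factor

10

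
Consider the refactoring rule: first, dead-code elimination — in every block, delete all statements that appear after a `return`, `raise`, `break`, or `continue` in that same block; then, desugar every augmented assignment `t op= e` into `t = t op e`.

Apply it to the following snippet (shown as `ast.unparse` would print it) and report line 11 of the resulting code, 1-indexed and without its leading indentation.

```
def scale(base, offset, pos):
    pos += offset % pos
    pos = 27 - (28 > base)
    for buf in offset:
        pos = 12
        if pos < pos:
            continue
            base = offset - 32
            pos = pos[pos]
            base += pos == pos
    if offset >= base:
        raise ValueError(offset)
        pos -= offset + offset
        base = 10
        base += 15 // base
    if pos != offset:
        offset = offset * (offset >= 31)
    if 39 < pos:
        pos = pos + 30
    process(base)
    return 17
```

Transformed code:
def scale(base, offset, pos):
    pos = pos + offset % pos
    pos = 27 - (28 > base)
    for buf in offset:
        pos = 12
        if pos < pos:
            continue
    if offset >= base:
        raise ValueError(offset)
    if pos != offset:
        offset = offset * (offset >= 31)
    if 39 < pos:
        pos = pos + 30
    process(base)
    return 17

offset = offset * (offset >= 31)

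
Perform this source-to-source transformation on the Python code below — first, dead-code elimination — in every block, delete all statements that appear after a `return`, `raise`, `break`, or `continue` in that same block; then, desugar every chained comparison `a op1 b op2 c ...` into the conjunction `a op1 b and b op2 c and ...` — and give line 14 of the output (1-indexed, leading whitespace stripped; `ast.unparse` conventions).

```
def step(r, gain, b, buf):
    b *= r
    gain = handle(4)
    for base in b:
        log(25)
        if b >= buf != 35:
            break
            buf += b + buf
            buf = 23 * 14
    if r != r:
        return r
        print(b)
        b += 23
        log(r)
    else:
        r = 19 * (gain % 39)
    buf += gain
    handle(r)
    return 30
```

return 30

Transformed code:
def step(r, gain, b, buf):
    b *= r
    gain = handle(4)
    for base in b:
        log(25)
        if b >= buf and buf != 35:
            break
    if r != r:
        return r
    else:
        r = 19 * (gain % 39)
    buf += gain
    handle(r)
    return 30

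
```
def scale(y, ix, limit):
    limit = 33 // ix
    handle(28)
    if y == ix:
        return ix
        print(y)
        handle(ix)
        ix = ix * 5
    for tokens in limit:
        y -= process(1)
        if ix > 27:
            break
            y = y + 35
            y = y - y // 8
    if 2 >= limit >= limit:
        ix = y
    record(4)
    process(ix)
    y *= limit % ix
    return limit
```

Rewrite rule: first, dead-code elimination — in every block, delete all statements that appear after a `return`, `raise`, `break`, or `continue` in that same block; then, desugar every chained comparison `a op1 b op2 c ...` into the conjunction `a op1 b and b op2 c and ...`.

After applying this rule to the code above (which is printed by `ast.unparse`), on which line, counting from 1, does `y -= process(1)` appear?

Transformed code:
def scale(y, ix, limit):
    limit = 33 // ix
    handle(28)
    if y == ix:
        return ix
    for tokens in limit:
        y -= process(1)
        if ix > 27:
            break
    if 2 >= limit and limit >= limit:
        ix = y
    record(4)
    process(ix)
    y *= limit % ix
    return limit

7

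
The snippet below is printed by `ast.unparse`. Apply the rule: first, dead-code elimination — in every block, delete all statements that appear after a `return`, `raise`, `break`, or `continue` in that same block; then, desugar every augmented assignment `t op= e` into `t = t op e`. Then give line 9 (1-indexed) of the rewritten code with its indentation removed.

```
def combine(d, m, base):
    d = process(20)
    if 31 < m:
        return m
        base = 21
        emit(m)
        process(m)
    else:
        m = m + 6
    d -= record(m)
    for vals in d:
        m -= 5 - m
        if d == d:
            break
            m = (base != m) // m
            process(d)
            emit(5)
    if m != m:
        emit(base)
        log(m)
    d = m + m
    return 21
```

m = m - (5 - m)

Transformed code:
def combine(d, m, base):
    d = process(20)
    if 31 < m:
        return m
    else:
        m = m + 6
    d = d - record(m)
    for vals in d:
        m = m - (5 - m)
        if d == d:
            break
    if m != m:
        emit(base)
        log(m)
    d = m + m
    return 21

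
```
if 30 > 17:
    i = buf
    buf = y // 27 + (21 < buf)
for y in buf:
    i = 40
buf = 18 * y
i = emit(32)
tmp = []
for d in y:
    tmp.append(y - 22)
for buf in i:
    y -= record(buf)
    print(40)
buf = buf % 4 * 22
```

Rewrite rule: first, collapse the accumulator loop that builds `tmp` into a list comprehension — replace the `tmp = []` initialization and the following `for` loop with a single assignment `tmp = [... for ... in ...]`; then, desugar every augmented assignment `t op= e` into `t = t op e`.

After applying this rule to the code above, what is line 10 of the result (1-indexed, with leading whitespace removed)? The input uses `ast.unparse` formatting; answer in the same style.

y = y - record(buf)

Transformed code:
if 30 > 17:
    i = buf
    buf = y // 27 + (21 < buf)
for y in buf:
    i = 40
buf = 18 * y
i = emit(32)
tmp = [y - 22 for d in y]
for buf in i:
    y = y - record(buf)
    print(40)
buf = buf % 4 * 22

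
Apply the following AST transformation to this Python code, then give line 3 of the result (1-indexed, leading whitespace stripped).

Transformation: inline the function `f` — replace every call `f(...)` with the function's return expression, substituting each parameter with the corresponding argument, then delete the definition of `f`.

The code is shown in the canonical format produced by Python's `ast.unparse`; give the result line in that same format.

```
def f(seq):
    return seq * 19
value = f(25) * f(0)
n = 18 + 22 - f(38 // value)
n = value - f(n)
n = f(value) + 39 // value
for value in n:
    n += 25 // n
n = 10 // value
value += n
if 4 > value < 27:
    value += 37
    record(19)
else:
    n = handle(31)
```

Transformed code:
value = 25 * 19 * (0 * 19)
n = 18 + 22 - 38 // value * 19
n = value - n * 19
n = value * 19 + 39 // value
for value in n:
    n += 25 // n
n = 10 // value
value += n
if 4 > value < 27:
    value += 37
    record(19)
else:
    n = handle(31)

n = value - n * 19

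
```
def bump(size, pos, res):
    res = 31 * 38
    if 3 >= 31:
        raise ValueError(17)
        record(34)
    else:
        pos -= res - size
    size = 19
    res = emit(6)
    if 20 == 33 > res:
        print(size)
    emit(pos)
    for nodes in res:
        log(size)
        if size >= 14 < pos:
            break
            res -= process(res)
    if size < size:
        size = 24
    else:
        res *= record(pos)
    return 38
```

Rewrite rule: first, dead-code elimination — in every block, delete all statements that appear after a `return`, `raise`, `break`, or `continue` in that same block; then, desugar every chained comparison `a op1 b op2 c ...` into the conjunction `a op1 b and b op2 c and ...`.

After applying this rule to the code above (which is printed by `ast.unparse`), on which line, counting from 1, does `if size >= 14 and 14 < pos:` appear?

Transformed code:
def bump(size, pos, res):
    res = 31 * 38
    if 3 >= 31:
        raise ValueError(17)
    else:
        pos -= res - size
    size = 19
    res = emit(6)
    if 20 == 33 and 33 > res:
        print(size)
    emit(pos)
    for nodes in res:
        log(size)
        if size >= 14 and 14 < pos:
            break
    if size < size:
        size = 24
    else:
        res *= record(pos)
    return 38

14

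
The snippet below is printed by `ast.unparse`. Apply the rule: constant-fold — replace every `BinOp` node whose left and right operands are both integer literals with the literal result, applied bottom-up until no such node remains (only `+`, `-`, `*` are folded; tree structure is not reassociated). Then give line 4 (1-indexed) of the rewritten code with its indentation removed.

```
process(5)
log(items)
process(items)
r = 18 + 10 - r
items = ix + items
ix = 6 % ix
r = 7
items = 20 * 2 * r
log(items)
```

Transformed code:
process(5)
log(items)
process(items)
r = 28 - r
items = ix + items
ix = 6 % ix
r = 7
items = 40 * r
log(items)

r = 28 - r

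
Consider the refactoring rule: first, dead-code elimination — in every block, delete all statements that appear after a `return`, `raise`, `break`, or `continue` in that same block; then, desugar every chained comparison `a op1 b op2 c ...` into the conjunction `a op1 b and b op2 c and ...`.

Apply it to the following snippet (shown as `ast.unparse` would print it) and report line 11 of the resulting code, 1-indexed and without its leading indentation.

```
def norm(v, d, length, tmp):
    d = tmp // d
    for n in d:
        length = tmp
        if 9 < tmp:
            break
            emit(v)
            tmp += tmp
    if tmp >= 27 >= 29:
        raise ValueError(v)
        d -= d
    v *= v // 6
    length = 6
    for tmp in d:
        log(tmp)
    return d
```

Transformed code:
def norm(v, d, length, tmp):
    d = tmp // d
    for n in d:
        length = tmp
        if 9 < tmp:
            break
    if tmp >= 27 and 27 >= 29:
        raise ValueError(v)
    v *= v // 6
    length = 6
    for tmp in d:
        log(tmp)
    return d

for tmp in d:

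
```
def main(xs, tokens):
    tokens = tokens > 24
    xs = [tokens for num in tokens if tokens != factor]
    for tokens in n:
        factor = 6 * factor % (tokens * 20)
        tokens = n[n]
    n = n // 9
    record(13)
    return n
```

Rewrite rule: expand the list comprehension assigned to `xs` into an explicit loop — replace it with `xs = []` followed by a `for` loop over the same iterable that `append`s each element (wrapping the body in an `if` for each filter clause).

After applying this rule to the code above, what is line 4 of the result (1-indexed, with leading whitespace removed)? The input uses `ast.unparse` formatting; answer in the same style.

Transformed code:
def main(xs, tokens):
    tokens = tokens > 24
    xs = []
    for num in tokens:
        if tokens != factor:
            xs.append(tokens)
    for tokens in n:
        factor = 6 * factor % (tokens * 20)
        tokens = n[n]
    n = n // 9
    record(13)
    return n

for num in tokens:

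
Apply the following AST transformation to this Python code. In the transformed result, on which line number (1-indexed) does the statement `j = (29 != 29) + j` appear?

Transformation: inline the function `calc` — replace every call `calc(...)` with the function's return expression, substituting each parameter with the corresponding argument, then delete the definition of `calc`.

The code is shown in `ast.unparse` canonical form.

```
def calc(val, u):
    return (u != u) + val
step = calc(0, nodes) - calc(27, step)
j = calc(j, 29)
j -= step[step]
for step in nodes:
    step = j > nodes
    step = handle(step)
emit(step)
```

2

Transformed code:
step = (nodes != nodes) + 0 - ((step != step) + 27)
j = (29 != 29) + j
j -= step[step]
for step in nodes:
    step = j > nodes
    step = handle(step)
emit(step)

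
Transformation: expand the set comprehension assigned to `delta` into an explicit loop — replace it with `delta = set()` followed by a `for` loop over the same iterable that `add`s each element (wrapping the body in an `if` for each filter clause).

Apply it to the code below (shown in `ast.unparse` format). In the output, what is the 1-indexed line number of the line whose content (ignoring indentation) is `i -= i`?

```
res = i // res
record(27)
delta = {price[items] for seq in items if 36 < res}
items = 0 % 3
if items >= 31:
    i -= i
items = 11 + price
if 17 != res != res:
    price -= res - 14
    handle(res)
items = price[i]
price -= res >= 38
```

9

Transformed code:
res = i // res
record(27)
delta = set()
for seq in items:
    if 36 < res:
        delta.add(price[items])
items = 0 % 3
if items >= 31:
    i -= i
items = 11 + price
if 17 != res != res:
    price -= res - 14
    handle(res)
items = price[i]
price -= res >= 38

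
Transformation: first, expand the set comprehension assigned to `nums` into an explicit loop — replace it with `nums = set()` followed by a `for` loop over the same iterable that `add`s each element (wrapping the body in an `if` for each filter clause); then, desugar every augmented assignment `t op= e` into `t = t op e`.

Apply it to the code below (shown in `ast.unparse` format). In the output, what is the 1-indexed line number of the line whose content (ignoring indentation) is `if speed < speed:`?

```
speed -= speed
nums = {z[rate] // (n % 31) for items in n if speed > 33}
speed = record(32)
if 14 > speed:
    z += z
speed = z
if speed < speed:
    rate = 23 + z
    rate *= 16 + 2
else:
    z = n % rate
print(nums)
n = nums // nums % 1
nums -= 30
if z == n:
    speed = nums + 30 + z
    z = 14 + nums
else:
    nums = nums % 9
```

10

Transformed code:
speed = speed - speed
nums = set()
for items in n:
    if speed > 33:
        nums.add(z[rate] // (n % 31))
speed = record(32)
if 14 > speed:
    z = z + z
speed = z
if speed < speed:
    rate = 23 + z
    rate = rate * (16 + 2)
else:
    z = n % rate
print(nums)
n = nums // nums % 1
nums = nums - 30
if z == n:
    speed = nums + 30 + z
    z = 14 + nums
else:
    nums = nums % 9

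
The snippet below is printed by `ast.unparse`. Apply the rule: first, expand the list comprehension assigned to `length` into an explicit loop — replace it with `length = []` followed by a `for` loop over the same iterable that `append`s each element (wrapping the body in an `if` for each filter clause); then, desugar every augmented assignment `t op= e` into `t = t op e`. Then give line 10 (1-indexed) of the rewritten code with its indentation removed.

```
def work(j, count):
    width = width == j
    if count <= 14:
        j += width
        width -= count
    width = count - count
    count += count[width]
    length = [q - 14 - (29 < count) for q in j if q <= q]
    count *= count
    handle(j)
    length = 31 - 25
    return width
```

Transformed code:
def work(j, count):
    width = width == j
    if count <= 14:
        j = j + width
        width = width - count
    width = count - count
    count = count + count[width]
    length = []
    for q in j:
        if q <= q:
            length.append(q - 14 - (29 < count))
    count = count * count
    handle(j)
    length = 31 - 25
    return width

if q <= q:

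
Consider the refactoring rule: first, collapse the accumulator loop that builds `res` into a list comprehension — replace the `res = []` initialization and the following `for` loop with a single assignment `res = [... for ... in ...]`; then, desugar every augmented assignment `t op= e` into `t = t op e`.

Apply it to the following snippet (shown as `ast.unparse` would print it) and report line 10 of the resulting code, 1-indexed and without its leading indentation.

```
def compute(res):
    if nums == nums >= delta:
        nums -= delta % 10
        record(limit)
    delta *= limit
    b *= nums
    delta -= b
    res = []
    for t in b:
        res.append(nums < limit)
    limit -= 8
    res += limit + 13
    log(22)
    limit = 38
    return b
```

Transformed code:
def compute(res):
    if nums == nums >= delta:
        nums = nums - delta % 10
        record(limit)
    delta = delta * limit
    b = b * nums
    delta = delta - b
    res = [nums < limit for t in b]
    limit = limit - 8
    res = res + (limit + 13)
    log(22)
    limit = 38
    return b

res = res + (limit + 13)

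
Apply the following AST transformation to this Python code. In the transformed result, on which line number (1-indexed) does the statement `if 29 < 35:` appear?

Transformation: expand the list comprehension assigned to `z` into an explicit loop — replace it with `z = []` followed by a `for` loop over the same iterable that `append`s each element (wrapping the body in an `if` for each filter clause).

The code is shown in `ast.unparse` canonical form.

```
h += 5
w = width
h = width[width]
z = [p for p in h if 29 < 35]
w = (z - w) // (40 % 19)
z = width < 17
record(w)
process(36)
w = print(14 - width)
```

Transformed code:
h += 5
w = width
h = width[width]
z = []
for p in h:
    if 29 < 35:
        z.append(p)
w = (z - w) // (40 % 19)
z = width < 17
record(w)
process(36)
w = print(14 - width)

6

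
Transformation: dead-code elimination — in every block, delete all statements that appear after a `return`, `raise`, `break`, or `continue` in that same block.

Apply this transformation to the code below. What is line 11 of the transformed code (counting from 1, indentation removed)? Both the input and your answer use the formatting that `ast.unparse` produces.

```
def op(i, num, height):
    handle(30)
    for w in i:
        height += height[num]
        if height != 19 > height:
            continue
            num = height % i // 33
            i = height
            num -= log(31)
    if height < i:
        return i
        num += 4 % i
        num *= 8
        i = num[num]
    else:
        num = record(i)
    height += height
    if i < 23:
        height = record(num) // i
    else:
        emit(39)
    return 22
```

Transformed code:
def op(i, num, height):
    handle(30)
    for w in i:
        height += height[num]
        if height != 19 > height:
            continue
    if height < i:
        return i
    else:
        num = record(i)
    height += height
    if i < 23:
        height = record(num) // i
    else:
        emit(39)
    return 22

height += height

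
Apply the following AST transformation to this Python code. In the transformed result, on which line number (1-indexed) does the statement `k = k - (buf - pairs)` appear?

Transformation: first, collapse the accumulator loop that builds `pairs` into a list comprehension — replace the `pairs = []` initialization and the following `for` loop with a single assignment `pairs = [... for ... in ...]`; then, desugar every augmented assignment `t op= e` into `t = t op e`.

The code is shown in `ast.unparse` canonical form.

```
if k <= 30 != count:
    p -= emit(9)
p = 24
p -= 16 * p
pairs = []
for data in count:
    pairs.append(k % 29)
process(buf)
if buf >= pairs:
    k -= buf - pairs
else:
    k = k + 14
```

8

Transformed code:
if k <= 30 != count:
    p = p - emit(9)
p = 24
p = p - 16 * p
pairs = [k % 29 for data in count]
process(buf)
if buf >= pairs:
    k = k - (buf - pairs)
else:
    k = k + 14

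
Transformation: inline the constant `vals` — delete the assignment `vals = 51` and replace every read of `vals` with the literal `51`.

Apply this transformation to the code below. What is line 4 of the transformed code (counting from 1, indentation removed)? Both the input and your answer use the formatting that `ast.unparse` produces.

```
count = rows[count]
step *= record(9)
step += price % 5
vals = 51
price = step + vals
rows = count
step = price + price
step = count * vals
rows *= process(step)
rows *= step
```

Transformed code:
count = rows[count]
step *= record(9)
step += price % 5
price = step + 51
rows = count
step = price + price
step = count * 51
rows *= process(step)
rows *= step

price = step + 51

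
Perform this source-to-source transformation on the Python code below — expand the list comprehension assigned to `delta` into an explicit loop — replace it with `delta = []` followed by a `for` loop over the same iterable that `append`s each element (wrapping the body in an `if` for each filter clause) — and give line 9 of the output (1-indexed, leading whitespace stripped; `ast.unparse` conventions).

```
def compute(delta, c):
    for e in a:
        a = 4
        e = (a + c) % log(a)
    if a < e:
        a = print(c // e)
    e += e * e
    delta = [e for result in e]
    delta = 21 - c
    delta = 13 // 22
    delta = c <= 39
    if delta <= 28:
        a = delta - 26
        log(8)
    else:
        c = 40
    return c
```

Transformed code:
def compute(delta, c):
    for e in a:
        a = 4
        e = (a + c) % log(a)
    if a < e:
        a = print(c // e)
    e += e * e
    delta = []
    for result in e:
        delta.append(e)
    delta = 21 - c
    delta = 13 // 22
    delta = c <= 39
    if delta <= 28:
        a = delta - 26
        log(8)
    else:
        c = 40
    return c

for result in e:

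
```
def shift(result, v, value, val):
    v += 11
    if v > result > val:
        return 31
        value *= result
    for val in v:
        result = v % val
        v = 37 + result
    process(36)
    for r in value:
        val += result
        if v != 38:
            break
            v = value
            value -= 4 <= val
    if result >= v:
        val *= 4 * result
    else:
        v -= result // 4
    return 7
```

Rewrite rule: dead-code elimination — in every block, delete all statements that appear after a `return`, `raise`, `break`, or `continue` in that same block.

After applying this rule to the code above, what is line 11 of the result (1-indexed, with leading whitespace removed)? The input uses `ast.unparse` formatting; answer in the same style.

Transformed code:
def shift(result, v, value, val):
    v += 11
    if v > result > val:
        return 31
    for val in v:
        result = v % val
        v = 37 + result
    process(36)
    for r in value:
        val += result
        if v != 38:
            break
    if result >= v:
        val *= 4 * result
    else:
        v -= result // 4
    return 7

if v != 38: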